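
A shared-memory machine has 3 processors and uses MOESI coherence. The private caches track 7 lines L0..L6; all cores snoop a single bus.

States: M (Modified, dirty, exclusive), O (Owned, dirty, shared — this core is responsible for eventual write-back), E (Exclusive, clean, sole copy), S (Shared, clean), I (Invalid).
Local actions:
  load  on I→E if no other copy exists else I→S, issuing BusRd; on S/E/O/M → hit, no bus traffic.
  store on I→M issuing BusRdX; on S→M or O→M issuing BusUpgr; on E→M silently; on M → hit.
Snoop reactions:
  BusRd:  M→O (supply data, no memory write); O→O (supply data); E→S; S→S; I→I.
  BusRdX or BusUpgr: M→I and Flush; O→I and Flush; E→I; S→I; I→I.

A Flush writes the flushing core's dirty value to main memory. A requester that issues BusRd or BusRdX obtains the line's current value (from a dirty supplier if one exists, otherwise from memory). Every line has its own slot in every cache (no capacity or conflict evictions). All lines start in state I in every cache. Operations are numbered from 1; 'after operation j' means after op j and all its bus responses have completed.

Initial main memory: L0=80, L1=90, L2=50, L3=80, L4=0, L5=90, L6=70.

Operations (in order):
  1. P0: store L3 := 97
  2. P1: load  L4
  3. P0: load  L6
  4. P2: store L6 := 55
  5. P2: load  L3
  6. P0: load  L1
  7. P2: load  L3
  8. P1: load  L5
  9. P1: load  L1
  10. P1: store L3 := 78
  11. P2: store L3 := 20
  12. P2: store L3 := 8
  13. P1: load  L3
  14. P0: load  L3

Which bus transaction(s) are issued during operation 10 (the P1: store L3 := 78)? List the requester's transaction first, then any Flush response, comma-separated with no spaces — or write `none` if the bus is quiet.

bus = BusRdX,Flush

1. P0: store L3 := 97  bus=[BusRdX]  L3: P0=M P1=I P2=I  mem[L3]=80
2. P1: load  L4  bus=[BusRd]  L4: P0=I P1=E P2=I  mem[L4]=0
3. P0: load  L6  bus=[BusRd]  L6: P0=E P1=I P2=I  mem[L6]=70
4. P2: store L6 := 55  bus=[BusRdX]  L6: P0=I P1=I P2=M  mem[L6]=70
5. P2: load  L3  bus=[BusRd]  L3: P0=O P1=I P2=S  mem[L3]=80
6. P0: load  L1  bus=[BusRd]  L1: P0=E P1=I P2=I  mem[L1]=90
7. P2: load  L3  bus=[-]  L3: P0=O P1=I P2=S  mem[L3]=80
8. P1: load  L5  bus=[BusRd]  L5: P0=I P1=E P2=I  mem[L5]=90
9. P1: load  L1  bus=[BusRd]  L1: P0=S P1=S P2=I  mem[L1]=90
10. P1: store L3 := 78  bus=[BusRdX,Flush]  L3: P0=I P1=M P2=I  mem[L3]=97
11. P2: store L3 := 20  bus=[BusRdX,Flush]  L3: P0=I P1=I P2=M  mem[L3]=78
12. P2: store L3 := 8  bus=[-]  L3: P0=I P1=I P2=M  mem[L3]=78
13. P1: load  L3  bus=[BusRd]  L3: P0=I P1=S P2=O  mem[L3]=78
14. P0: load  L3  bus=[BusRd]  L3: P0=S P1=S P2=O  mem[L3]=78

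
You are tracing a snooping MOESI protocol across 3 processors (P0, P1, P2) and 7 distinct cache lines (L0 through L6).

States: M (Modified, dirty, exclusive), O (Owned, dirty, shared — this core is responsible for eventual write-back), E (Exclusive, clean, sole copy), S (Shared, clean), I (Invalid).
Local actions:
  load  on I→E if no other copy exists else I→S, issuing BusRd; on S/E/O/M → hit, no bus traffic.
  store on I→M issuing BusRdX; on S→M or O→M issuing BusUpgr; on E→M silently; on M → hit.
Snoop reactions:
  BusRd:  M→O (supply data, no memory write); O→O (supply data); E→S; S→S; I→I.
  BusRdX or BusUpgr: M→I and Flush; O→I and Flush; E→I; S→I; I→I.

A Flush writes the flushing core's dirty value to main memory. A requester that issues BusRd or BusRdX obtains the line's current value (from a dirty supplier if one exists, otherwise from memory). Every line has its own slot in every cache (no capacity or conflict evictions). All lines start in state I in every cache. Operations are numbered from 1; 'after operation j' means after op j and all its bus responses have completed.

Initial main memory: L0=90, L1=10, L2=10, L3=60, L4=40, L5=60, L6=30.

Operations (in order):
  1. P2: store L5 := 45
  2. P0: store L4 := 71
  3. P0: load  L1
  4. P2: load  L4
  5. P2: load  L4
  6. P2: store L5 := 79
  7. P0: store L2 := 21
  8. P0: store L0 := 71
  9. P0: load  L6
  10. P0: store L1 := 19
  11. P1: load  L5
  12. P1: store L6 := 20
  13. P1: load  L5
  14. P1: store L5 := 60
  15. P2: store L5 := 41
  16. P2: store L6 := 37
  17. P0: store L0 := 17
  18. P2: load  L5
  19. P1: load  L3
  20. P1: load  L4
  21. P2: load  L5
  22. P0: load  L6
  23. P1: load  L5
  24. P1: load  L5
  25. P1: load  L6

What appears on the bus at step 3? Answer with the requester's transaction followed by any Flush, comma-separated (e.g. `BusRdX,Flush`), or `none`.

bus = BusRd

1. P2: store L5 := 45  bus=[BusRdX]  L5: P0=I P1=I P2=M  mem[L5]=60
2. P0: store L4 := 71  bus=[BusRdX]  L4: P0=M P1=I P2=I  mem[L4]=40
3. P0: load  L1  bus=[BusRd]  L1: P0=E P1=I P2=I  mem[L1]=10
4. P2: load  L4  bus=[BusRd]  L4: P0=O P1=I P2=S  mem[L4]=40
5. P2: load  L4  bus=[-]  L4: P0=O P1=I P2=S  mem[L4]=40
6. P2: store L5 := 79  bus=[-]  L5: P0=I P1=I P2=M  mem[L5]=60
7. P0: store L2 := 21  bus=[BusRdX]  L2: P0=M P1=I P2=I  mem[L2]=10
8. P0: store L0 := 71  bus=[BusRdX]  L0: P0=M P1=I P2=I  mem[L0]=90
9. P0: load  L6  bus=[BusRd]  L6: P0=E P1=I P2=I  mem[L6]=30
10. P0: store L1 := 19  bus=[-]  L1: P0=M P1=I P2=I  mem[L1]=10
11. P1: load  L5  bus=[BusRd]  L5: P0=I P1=S P2=O  mem[L5]=60
12. P1: store L6 := 20  bus=[BusRdX]  L6: P0=I P1=M P2=I  mem[L6]=30
13. P1: load  L5  bus=[-]  L5: P0=I P1=S P2=O  mem[L5]=60
14. P1: store L5 := 60  bus=[BusUpgr,Flush]  L5: P0=I P1=M P2=I  mem[L5]=79
15. P2: store L5 := 41  bus=[BusRdX,Flush]  L5: P0=I P1=I P2=M  mem[L5]=60
16. P2: store L6 := 37  bus=[BusRdX,Flush]  L6: P0=I P1=I P2=M  mem[L6]=20
17. P0: store L0 := 17  bus=[-]  L0: P0=M P1=I P2=I  mem[L0]=90
18. P2: load  L5  bus=[-]  L5: P0=I P1=I P2=M  mem[L5]=60
19. P1: load  L3  bus=[BusRd]  L3: P0=I P1=E P2=I  mem[L3]=60
20. P1: load  L4  bus=[BusRd]  L4: P0=O P1=S P2=S  mem[L4]=40
21. P2: load  L5  bus=[-]  L5: P0=I P1=I P2=M  mem[L5]=60
22. P0: load  L6  bus=[BusRd]  L6: P0=S P1=I P2=O  mem[L6]=20
23. P1: load  L5  bus=[BusRd]  L5: P0=I P1=S P2=O  mem[L5]=60
24. P1: load  L5  bus=[-]  L5: P0=I P1=S P2=O  mem[L5]=60
25. P1: load  L6  bus=[BusRd]  L6: P0=S P1=S P2=O  mem[L6]=20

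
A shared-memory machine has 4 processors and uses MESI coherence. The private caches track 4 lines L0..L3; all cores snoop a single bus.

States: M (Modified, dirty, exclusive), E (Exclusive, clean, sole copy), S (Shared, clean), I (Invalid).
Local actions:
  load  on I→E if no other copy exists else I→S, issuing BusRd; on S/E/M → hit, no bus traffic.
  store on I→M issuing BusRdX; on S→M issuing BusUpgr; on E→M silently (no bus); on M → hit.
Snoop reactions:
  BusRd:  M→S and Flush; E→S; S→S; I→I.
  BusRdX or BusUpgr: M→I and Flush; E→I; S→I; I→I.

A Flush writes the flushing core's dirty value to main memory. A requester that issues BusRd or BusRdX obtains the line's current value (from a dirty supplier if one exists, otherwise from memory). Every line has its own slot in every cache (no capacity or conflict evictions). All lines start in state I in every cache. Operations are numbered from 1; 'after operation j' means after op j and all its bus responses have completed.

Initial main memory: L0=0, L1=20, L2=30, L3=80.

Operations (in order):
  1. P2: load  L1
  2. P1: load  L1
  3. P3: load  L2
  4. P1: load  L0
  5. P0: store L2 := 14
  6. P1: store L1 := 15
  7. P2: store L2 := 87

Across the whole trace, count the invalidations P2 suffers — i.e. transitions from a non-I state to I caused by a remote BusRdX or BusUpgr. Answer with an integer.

invalidations = 1

step 1: P2: load  L1  ⟶  IIEI  (L1)  txn=BusRd  M[L1]=20
step 2: P1: load  L1  ⟶  ISSI  (L1)  txn=BusRd  M[L1]=20
step 3: P3: load  L2  ⟶  IIIE  (L2)  txn=BusRd  M[L2]=30
step 4: P1: load  L0  ⟶  IEII  (L0)  txn=BusRd  M[L0]=0
step 5: P0: store L2 := 14  ⟶  MIII  (L2)  txn=BusRdX  M[L2]=30
step 6: P1: store L1 := 15  ⟶  IMII  (L1)  txn=BusUpgr  M[L1]=20
step 7: P2: store L2 := 87  ⟶  IIMI  (L2)  txn=BusRdX+Flush  M[L2]=14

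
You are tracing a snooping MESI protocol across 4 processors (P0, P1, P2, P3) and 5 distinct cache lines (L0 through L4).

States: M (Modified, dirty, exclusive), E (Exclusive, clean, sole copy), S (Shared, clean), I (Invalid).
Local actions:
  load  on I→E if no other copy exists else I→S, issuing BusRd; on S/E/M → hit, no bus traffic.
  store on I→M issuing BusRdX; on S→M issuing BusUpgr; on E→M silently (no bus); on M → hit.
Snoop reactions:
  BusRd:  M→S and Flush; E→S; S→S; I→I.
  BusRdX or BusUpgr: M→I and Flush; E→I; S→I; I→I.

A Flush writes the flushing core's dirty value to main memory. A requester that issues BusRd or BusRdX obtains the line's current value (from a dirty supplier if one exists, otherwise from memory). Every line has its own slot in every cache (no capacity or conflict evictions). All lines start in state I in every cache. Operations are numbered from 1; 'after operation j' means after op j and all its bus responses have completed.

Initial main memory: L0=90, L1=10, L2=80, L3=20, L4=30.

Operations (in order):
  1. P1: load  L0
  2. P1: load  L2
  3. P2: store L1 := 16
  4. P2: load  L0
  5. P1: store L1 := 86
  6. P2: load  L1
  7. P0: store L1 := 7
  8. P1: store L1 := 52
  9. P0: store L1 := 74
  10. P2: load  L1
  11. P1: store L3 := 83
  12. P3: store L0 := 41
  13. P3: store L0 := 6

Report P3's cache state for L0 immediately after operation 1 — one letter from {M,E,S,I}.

1. P1: load  L0  bus=[BusRd]  L0: P0=I P1=E P2=I P3=I  mem[L0]=90
2. P1: load  L2  bus=[BusRd]  L2: P0=I P1=E P2=I P3=I  mem[L2]=80
3. P2: store L1 := 16  bus=[BusRdX]  L1: P0=I P1=I P2=M P3=I  mem[L1]=10
4. P2: load  L0  bus=[BusRd]  L0: P0=I P1=S P2=S P3=I  mem[L0]=90
5. P1: store L1 := 86  bus=[BusRdX,Flush]  L1: P0=I P1=M P2=I P3=I  mem[L1]=16
6. P2: load  L1  bus=[BusRd,Flush]  L1: P0=I P1=S P2=S P3=I  mem[L1]=86
7. P0: store L1 := 7  bus=[BusRdX]  L1: P0=M P1=I P2=I P3=I  mem[L1]=86
8. P1: store L1 := 52  bus=[BusRdX,Flush]  L1: P0=I P1=M P2=I P3=I  mem[L1]=7
9. P0: store L1 := 74  bus=[BusRdX,Flush]  L1: P0=M P1=I P2=I P3=I  mem[L1]=52
10. P2: load  L1  bus=[BusRd,Flush]  L1: P0=S P1=I P2=S P3=I  mem[L1]=74
11. P1: store L3 := 83  bus=[BusRdX]  L3: P0=I P1=M P2=I P3=I  mem[L3]=20
12. P3: store L0 := 41  bus=[BusRdX]  L0: P0=I P1=I P2=I P3=M  mem[L0]=90
13. P3: store L0 := 6  bus=[-]  L0: P0=I P1=I P2=I P3=M  mem[L0]=90

state = I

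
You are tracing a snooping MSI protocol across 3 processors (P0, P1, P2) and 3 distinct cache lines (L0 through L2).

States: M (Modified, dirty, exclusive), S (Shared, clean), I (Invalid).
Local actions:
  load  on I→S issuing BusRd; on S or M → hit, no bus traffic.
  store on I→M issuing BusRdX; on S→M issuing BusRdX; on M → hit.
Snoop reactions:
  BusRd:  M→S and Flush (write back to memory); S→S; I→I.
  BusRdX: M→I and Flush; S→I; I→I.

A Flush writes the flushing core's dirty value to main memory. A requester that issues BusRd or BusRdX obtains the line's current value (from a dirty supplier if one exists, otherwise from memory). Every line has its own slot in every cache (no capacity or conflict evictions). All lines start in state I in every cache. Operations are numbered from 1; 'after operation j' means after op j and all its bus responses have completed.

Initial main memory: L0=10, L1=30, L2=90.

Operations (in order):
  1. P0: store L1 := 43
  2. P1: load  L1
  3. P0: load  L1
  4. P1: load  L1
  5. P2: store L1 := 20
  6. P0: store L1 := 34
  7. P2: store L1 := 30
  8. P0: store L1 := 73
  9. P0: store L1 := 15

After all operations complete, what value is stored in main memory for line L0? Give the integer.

step 1: P0: store L1 := 43  ⟶  MII  (L1)  txn=BusRdX  M[L1]=30
step 2: P1: load  L1  ⟶  SSI  (L1)  txn=BusRd+Flush  M[L1]=43
step 3: P0: load  L1  ⟶  SSI  (L1)  txn=∅  M[L1]=43
step 4: P1: load  L1  ⟶  SSI  (L1)  txn=∅  M[L1]=43
step 5: P2: store L1 := 20  ⟶  IIM  (L1)  txn=BusRdX  M[L1]=43
step 6: P0: store L1 := 34  ⟶  MII  (L1)  txn=BusRdX+Flush  M[L1]=20
step 7: P2: store L1 := 30  ⟶  IIM  (L1)  txn=BusRdX+Flush  M[L1]=34
step 8: P0: store L1 := 73  ⟶  MII  (L1)  txn=BusRdX+Flush  M[L1]=30
step 9: P0: store L1 := 15  ⟶  MII  (L1)  txn=∅  M[L1]=30

memory[L0] = 10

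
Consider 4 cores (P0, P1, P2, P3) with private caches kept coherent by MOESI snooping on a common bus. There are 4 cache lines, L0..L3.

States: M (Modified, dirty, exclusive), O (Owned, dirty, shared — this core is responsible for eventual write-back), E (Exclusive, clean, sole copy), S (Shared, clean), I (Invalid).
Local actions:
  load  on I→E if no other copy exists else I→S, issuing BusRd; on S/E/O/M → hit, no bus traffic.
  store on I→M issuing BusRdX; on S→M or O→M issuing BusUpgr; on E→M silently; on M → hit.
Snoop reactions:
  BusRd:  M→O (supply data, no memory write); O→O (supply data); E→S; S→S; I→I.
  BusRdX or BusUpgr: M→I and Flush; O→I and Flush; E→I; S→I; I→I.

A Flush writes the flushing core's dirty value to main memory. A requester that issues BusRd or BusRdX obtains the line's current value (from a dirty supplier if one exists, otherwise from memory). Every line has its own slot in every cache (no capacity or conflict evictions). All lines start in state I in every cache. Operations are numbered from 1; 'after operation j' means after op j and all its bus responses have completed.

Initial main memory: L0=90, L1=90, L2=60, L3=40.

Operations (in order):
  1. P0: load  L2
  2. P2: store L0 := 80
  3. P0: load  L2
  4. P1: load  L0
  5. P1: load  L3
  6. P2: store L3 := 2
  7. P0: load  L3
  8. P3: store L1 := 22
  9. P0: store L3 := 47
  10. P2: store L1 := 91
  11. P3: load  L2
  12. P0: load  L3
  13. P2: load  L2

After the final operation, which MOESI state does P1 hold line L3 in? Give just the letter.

  op1 P0: load  L2 → E/I/I/I on L2; bus BusRd; mem=60
  op2 P2: store L0 := 80 → I/I/M/I on L0; bus BusRdX; mem=90
  op3 P0: load  L2 → E/I/I/I on L2; bus (none); mem=60
  op4 P1: load  L0 → I/S/O/I on L0; bus BusRd; mem=90
  op5 P1: load  L3 → I/E/I/I on L3; bus BusRd; mem=40
  op6 P2: store L3 := 2 → I/I/M/I on L3; bus BusRdX; mem=40
  op7 P0: load  L3 → S/I/O/I on L3; bus BusRd; mem=40
  op8 P3: store L1 := 22 → I/I/I/M on L1; bus BusRdX; mem=90
  op9 P0: store L3 := 47 → M/I/I/I on L3; bus BusUpgr Flush; mem=2
  op10 P2: store L1 := 91 → I/I/M/I on L1; bus BusRdX Flush; mem=22
  op11 P3: load  L2 → S/I/I/S on L2; bus BusRd; mem=60
  op12 P0: load  L3 → M/I/I/I on L3; bus (none); mem=2
  op13 P2: load  L2 → S/I/S/S on L2; bus BusRd; mem=60

state = I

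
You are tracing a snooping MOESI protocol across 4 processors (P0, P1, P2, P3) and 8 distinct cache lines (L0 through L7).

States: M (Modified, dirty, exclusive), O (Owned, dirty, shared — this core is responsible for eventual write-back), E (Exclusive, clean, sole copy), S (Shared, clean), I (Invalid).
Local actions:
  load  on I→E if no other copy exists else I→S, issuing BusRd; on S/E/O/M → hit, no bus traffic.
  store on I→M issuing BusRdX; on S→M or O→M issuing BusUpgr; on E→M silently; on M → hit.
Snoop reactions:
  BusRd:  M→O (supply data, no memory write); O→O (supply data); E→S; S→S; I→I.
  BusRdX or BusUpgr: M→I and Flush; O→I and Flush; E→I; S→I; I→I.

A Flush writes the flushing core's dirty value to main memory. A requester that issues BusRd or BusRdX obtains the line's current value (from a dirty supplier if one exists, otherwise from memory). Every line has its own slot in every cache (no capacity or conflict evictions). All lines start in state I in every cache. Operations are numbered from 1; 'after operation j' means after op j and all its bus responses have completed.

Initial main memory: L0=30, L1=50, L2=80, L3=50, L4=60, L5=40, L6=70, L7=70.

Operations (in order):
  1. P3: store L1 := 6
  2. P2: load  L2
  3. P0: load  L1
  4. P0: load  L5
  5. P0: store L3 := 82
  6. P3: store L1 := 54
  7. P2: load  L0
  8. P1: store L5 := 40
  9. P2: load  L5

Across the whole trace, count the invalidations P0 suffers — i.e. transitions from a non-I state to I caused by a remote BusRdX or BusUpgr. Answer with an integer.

invalidations = 2

1. P3: store L1 := 6  bus=[BusRdX]  L1: P0=I P1=I P2=I P3=M  mem[L1]=50
2. P2: load  L2  bus=[BusRd]  L2: P0=I P1=I P2=E P3=I  mem[L2]=80
3. P0: load  L1  bus=[BusRd]  L1: P0=S P1=I P2=I P3=O  mem[L1]=50
4. P0: load  L5  bus=[BusRd]  L5: P0=E P1=I P2=I P3=I  mem[L5]=40
5. P0: store L3 := 82  bus=[BusRdX]  L3: P0=M P1=I P2=I P3=I  mem[L3]=50
6. P3: store L1 := 54  bus=[BusUpgr]  L1: P0=I P1=I P2=I P3=M  mem[L1]=50
7. P2: load  L0  bus=[BusRd]  L0: P0=I P1=I P2=E P3=I  mem[L0]=30
8. P1: store L5 := 40  bus=[BusRdX]  L5: P0=I P1=M P2=I P3=I  mem[L5]=40
9. P2: load  L5  bus=[BusRd]  L5: P0=I P1=O P2=S P3=I  mem[L5]=40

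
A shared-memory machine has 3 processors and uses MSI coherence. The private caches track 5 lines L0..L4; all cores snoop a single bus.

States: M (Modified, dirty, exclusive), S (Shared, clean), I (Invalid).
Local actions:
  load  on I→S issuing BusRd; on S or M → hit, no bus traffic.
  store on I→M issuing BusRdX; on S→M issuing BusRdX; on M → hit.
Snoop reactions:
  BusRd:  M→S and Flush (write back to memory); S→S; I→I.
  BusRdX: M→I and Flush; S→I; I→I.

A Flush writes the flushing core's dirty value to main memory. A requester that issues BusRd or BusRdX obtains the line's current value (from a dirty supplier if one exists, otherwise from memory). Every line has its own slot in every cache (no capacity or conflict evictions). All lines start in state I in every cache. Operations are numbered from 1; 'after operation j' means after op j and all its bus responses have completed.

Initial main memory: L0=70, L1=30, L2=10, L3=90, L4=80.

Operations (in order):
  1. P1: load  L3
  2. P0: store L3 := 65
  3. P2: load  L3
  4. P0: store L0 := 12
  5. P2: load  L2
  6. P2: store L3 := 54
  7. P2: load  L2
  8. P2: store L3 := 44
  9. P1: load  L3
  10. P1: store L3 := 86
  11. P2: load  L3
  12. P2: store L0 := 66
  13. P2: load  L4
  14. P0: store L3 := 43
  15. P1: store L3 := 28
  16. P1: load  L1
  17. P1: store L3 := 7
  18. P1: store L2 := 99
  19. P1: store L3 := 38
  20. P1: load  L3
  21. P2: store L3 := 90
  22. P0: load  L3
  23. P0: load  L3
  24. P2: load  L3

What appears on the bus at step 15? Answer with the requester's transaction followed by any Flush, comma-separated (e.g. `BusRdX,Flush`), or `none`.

bus = BusRdX,Flush

  op1 P1: load  L3 → I/S/I on L3; bus BusRd; mem=90
  op2 P0: store L3 := 65 → M/I/I on L3; bus BusRdX; mem=90
  op3 P2: load  L3 → S/I/S on L3; bus BusRd Flush; mem=65
  op4 P0: store L0 := 12 → M/I/I on L0; bus BusRdX; mem=70
  op5 P2: load  L2 → I/I/S on L2; bus BusRd; mem=10
  op6 P2: store L3 := 54 → I/I/M on L3; bus BusRdX; mem=65
  op7 P2: load  L2 → I/I/S on L2; bus (none); mem=10
  op8 P2: store L3 := 44 → I/I/M on L3; bus (none); mem=65
  op9 P1: load  L3 → I/S/S on L3; bus BusRd Flush; mem=44
  op10 P1: store L3 := 86 → I/M/I on L3; bus BusRdX; mem=44
  op11 P2: load  L3 → I/S/S on L3; bus BusRd Flush; mem=86
  op12 P2: store L0 := 66 → I/I/M on L0; bus BusRdX Flush; mem=12
  op13 P2: load  L4 → I/I/S on L4; bus BusRd; mem=80
  op14 P0: store L3 := 43 → M/I/I on L3; bus BusRdX; mem=86
  op15 P1: store L3 := 28 → I/M/I on L3; bus BusRdX Flush; mem=43
  op16 P1: load  L1 → I/S/I on L1; bus BusRd; mem=30
  op17 P1: store L3 := 7 → I/M/I on L3; bus (none); mem=43
  op18 P1: store L2 := 99 → I/M/I on L2; bus BusRdX; mem=10
  op19 P1: store L3 := 38 → I/M/I on L3; bus (none); mem=43
  op20 P1: load  L3 → I/M/I on L3; bus (none); mem=43
  op21 P2: store L3 := 90 → I/I/M on L3; bus BusRdX Flush; mem=38
  op22 P0: load  L3 → S/I/S on L3; bus BusRd Flush; mem=90
  op23 P0: load  L3 → S/I/S on L3; bus (none); mem=90
  op24 P2: load  L3 → S/I/S on L3; bus (none); mem=90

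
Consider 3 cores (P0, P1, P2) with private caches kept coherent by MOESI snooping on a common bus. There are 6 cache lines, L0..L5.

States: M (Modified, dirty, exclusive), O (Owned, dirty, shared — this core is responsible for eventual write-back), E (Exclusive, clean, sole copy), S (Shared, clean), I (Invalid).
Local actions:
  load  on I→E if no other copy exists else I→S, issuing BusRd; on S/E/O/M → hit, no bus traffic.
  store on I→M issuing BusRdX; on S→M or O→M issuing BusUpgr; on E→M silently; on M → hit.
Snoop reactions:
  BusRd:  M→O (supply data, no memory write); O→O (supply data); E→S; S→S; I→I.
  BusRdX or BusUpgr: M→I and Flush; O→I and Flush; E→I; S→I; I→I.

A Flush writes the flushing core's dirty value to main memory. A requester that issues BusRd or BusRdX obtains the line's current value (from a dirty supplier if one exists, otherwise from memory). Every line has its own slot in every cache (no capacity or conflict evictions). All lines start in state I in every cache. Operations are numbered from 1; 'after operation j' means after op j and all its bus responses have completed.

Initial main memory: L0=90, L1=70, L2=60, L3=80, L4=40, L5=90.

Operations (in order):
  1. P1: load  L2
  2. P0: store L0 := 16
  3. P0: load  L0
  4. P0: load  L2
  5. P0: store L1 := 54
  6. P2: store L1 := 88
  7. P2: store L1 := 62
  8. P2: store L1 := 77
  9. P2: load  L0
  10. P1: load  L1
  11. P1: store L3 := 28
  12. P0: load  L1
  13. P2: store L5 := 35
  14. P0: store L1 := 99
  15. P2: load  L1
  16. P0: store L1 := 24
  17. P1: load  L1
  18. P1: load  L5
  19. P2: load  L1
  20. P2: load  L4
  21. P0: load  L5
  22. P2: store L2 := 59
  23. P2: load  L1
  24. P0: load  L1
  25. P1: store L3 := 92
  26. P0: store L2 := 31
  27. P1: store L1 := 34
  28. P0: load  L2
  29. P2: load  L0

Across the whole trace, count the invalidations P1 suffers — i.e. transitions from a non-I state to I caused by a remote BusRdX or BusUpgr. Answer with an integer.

  op1 P1: load  L2 → I/E/I on L2; bus BusRd; mem=60
  op2 P0: store L0 := 16 → M/I/I on L0; bus BusRdX; mem=90
  op3 P0: load  L0 → M/I/I on L0; bus (none); mem=90
  op4 P0: load  L2 → S/S/I on L2; bus BusRd; mem=60
  op5 P0: store L1 := 54 → M/I/I on L1; bus BusRdX; mem=70
  op6 P2: store L1 := 88 → I/I/M on L1; bus BusRdX Flush; mem=54
  op7 P2: store L1 := 62 → I/I/M on L1; bus (none); mem=54
  op8 P2: store L1 := 77 → I/I/M on L1; bus (none); mem=54
  op9 P2: load  L0 → O/I/S on L0; bus BusRd; mem=90
  op10 P1: load  L1 → I/S/O on L1; bus BusRd; mem=54
  op11 P1: store L3 := 28 → I/M/I on L3; bus BusRdX; mem=80
  op12 P0: load  L1 → S/S/O on L1; bus BusRd; mem=54
  op13 P2: store L5 := 35 → I/I/M on L5; bus BusRdX; mem=90
  op14 P0: store L1 := 99 → M/I/I on L1; bus BusUpgr Flush; mem=77
  op15 P2: load  L1 → O/I/S on L1; bus BusRd; mem=77
  op16 P0: store L1 := 24 → M/I/I on L1; bus BusUpgr; mem=77
  op17 P1: load  L1 → O/S/I on L1; bus BusRd; mem=77
  op18 P1: load  L5 → I/S/O on L5; bus BusRd; mem=90
  op19 P2: load  L1 → O/S/S on L1; bus BusRd; mem=77
  op20 P2: load  L4 → I/I/E on L4; bus BusRd; mem=40
  op21 P0: load  L5 → S/S/O on L5; bus BusRd; mem=90
  op22 P2: store L2 := 59 → I/I/M on L2; bus BusRdX; mem=60
  op23 P2: load  L1 → O/S/S on L1; bus (none); mem=77
  op24 P0: load  L1 → O/S/S on L1; bus (none); mem=77
  op25 P1: store L3 := 92 → I/M/I on L3; bus (none); mem=80
  op26 P0: store L2 := 31 → M/I/I on L2; bus BusRdX Flush; mem=59
  op27 P1: store L1 := 34 → I/M/I on L1; bus BusUpgr Flush; mem=24
  op28 P0: load  L2 → M/I/I on L2; bus (none); mem=59
  op29 P2: load  L0 → O/I/S on L0; bus (none); mem=90

invalidations = 2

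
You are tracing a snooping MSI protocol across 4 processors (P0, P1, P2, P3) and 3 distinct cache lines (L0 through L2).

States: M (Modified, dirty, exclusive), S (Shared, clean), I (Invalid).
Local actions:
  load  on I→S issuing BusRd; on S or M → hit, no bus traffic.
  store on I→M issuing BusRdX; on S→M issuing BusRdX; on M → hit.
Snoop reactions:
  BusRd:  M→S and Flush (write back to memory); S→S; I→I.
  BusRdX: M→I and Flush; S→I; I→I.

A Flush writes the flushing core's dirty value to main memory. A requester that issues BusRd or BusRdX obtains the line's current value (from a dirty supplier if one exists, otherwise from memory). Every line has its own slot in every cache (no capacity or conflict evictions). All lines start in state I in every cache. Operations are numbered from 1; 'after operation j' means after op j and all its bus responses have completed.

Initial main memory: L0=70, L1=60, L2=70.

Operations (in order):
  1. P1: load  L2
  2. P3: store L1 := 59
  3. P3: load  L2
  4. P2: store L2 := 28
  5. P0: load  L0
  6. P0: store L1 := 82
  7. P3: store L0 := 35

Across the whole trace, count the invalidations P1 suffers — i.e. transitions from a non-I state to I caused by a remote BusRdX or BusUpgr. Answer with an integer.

1. P1: load  L2  bus=[BusRd]  L2: P0=I P1=S P2=I P3=I  mem[L2]=70
2. P3: store L1 := 59  bus=[BusRdX]  L1: P0=I P1=I P2=I P3=M  mem[L1]=60
3. P3: load  L2  bus=[BusRd]  L2: P0=I P1=S P2=I P3=S  mem[L2]=70
4. P2: store L2 := 28  bus=[BusRdX]  L2: P0=I P1=I P2=M P3=I  mem[L2]=70
5. P0: load  L0  bus=[BusRd]  L0: P0=S P1=I P2=I P3=I  mem[L0]=70
6. P0: store L1 := 82  bus=[BusRdX,Flush]  L1: P0=M P1=I P2=I P3=I  mem[L1]=59
7. P3: store L0 := 35  bus=[BusRdX]  L0: P0=I P1=I P2=I P3=M  mem[L0]=70

invalidations = 1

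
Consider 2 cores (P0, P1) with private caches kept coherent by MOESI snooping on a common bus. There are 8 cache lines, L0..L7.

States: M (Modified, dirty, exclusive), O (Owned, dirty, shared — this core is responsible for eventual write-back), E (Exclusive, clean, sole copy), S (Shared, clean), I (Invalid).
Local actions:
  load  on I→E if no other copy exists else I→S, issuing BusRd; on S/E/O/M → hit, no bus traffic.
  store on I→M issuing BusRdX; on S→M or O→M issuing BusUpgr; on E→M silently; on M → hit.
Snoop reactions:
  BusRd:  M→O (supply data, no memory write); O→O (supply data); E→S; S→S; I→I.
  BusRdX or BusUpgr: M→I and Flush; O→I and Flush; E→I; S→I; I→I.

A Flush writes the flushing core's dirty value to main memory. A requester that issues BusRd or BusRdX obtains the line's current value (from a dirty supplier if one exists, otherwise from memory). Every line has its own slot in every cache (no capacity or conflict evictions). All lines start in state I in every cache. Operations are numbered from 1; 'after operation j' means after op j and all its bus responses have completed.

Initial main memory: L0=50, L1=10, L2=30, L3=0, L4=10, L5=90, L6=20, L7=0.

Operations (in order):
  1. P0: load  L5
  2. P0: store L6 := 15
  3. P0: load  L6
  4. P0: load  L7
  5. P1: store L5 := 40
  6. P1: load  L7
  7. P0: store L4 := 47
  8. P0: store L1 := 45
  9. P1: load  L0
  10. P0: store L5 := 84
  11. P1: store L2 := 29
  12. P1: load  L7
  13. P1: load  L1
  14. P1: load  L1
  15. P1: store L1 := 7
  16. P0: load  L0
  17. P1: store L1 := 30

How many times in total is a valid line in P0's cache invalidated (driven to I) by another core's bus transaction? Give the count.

step 1: P0: load  L5  ⟶  EI  (L5)  txn=BusRd  M[L5]=90
step 2: P0: store L6 := 15  ⟶  MI  (L6)  txn=BusRdX  M[L6]=20
step 3: P0: load  L6  ⟶  MI  (L6)  txn=∅  M[L6]=20
step 4: P0: load  L7  ⟶  EI  (L7)  txn=BusRd  M[L7]=0
step 5: P1: store L5 := 40  ⟶  IM  (L5)  txn=BusRdX  M[L5]=90
step 6: P1: load  L7  ⟶  SS  (L7)  txn=BusRd  M[L7]=0
step 7: P0: store L4 := 47  ⟶  MI  (L4)  txn=BusRdX  M[L4]=10
step 8: P0: store L1 := 45  ⟶  MI  (L1)  txn=BusRdX  M[L1]=10
step 9: P1: load  L0  ⟶  IE  (L0)  txn=BusRd  M[L0]=50
step 10: P0: store L5 := 84  ⟶  MI  (L5)  txn=BusRdX+Flush  M[L5]=40
step 11: P1: store L2 := 29  ⟶  IM  (L2)  txn=BusRdX  M[L2]=30
step 12: P1: load  L7  ⟶  SS  (L7)  txn=∅  M[L7]=0
step 13: P1: load  L1  ⟶  OS  (L1)  txn=BusRd  M[L1]=10
step 14: P1: load  L1  ⟶  OS  (L1)  txn=∅  M[L1]=10
step 15: P1: store L1 := 7  ⟶  IM  (L1)  txn=BusUpgr+Flush  M[L1]=45
step 16: P0: load  L0  ⟶  SS  (L0)  txn=BusRd  M[L0]=50
step 17: P1: store L1 := 30  ⟶  IM  (L1)  txn=∅  M[L1]=45

invalidations = 2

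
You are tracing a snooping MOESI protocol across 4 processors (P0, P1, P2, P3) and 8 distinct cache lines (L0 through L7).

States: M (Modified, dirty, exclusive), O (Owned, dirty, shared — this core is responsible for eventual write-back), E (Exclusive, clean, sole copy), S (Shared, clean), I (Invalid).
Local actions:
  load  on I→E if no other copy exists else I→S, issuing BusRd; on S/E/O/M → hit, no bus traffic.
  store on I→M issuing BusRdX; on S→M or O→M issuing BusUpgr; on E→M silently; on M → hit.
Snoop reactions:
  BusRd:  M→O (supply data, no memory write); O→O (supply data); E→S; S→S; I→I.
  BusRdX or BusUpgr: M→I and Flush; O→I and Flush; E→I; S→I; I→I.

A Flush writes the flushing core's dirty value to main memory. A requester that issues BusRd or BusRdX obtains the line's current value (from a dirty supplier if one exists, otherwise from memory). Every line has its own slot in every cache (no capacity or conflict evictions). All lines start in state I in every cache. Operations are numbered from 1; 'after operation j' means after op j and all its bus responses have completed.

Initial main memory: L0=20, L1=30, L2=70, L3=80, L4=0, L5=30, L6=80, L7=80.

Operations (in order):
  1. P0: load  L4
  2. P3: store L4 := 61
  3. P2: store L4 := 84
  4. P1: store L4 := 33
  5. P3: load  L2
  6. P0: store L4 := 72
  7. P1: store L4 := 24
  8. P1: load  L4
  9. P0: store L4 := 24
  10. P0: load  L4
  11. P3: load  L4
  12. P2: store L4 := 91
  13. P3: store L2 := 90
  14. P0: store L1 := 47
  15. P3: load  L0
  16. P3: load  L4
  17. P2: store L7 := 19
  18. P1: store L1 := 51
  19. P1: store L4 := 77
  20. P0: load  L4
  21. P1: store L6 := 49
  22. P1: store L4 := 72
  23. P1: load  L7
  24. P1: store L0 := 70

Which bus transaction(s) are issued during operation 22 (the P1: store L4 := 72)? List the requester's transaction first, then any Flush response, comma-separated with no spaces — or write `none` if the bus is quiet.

bus = BusUpgr

[1] P0: load  L4 | P0:E(0), P1:I, P2:I, P3:I | bus: BusRd
[2] P3: store L4 := 61 | P0:I, P1:I, P2:I, P3:M(61) | bus: BusRdX
[3] P2: store L4 := 84 | P0:I, P1:I, P2:M(84), P3:I | bus: BusRdX,Flush
[4] P1: store L4 := 33 | P0:I, P1:M(33), P2:I, P3:I | bus: BusRdX,Flush
[5] P3: load  L2 | P0:I, P1:I, P2:I, P3:E(70) | bus: BusRd
[6] P0: store L4 := 72 | P0:M(72), P1:I, P2:I, P3:I | bus: BusRdX,Flush
[7] P1: store L4 := 24 | P0:I, P1:M(24), P2:I, P3:I | bus: BusRdX,Flush
[8] P1: load  L4 | P0:I, P1:M(24), P2:I, P3:I | bus: none
[9] P0: store L4 := 24 | P0:M(24), P1:I, P2:I, P3:I | bus: BusRdX,Flush
[10] P0: load  L4 | P0:M(24), P1:I, P2:I, P3:I | bus: none
[11] P3: load  L4 | P0:O(24), P1:I, P2:I, P3:S(24) | bus: BusRd
[12] P2: store L4 := 91 | P0:I, P1:I, P2:M(91), P3:I | bus: BusRdX,Flush
[13] P3: store L2 := 90 | P0:I, P1:I, P2:I, P3:M(90) | bus: none
[14] P0: store L1 := 47 | P0:M(47), P1:I, P2:I, P3:I | bus: BusRdX
[15] P3: load  L0 | P0:I, P1:I, P2:I, P3:E(20) | bus: BusRd
[16] P3: load  L4 | P0:I, P1:I, P2:O(91), P3:S(91) | bus: BusRd
[17] P2: store L7 := 19 | P0:I, P1:I, P2:M(19), P3:I | bus: BusRdX
[18] P1: store L1 := 51 | P0:I, P1:M(51), P2:I, P3:I | bus: BusRdX,Flush
[19] P1: store L4 := 77 | P0:I, P1:M(77), P2:I, P3:I | bus: BusRdX,Flush
[20] P0: load  L4 | P0:S(77), P1:O(77), P2:I, P3:I | bus: BusRd
[21] P1: store L6 := 49 | P0:I, P1:M(49), P2:I, P3:I | bus: BusRdX
[22] P1: store L4 := 72 | P0:I, P1:M(72), P2:I, P3:I | bus: BusUpgr
[23] P1: load  L7 | P0:I, P1:S(19), P2:O(19), P3:I | bus: BusRd
[24] P1: store L0 := 70 | P0:I, P1:M(70), P2:I, P3:I | bus: BusRdX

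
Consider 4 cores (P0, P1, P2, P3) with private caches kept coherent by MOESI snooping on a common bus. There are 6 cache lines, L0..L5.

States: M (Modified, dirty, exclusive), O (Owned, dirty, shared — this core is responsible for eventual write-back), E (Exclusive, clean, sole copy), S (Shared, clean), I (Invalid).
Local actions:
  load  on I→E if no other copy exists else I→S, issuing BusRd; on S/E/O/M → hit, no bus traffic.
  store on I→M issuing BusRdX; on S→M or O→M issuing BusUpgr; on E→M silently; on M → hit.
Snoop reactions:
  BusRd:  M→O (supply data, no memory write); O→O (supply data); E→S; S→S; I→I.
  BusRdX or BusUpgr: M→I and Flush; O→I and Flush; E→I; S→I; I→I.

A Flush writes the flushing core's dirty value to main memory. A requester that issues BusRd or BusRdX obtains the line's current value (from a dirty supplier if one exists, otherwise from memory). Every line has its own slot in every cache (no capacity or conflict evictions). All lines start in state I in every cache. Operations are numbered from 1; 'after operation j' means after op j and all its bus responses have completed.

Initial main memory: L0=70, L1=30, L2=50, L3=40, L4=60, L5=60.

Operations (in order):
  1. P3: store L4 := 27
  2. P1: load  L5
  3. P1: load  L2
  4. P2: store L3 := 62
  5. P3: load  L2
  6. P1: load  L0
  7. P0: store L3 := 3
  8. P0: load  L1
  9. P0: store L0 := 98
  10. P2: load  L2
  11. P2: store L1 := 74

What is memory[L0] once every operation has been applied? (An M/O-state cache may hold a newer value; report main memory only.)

memory[L0] = 70

1. P3: store L4 := 27  bus=[BusRdX]  L4: P0=I P1=I P2=I P3=M  mem[L4]=60
2. P1: load  L5  bus=[BusRd]  L5: P0=I P1=E P2=I P3=I  mem[L5]=60
3. P1: load  L2  bus=[BusRd]  L2: P0=I P1=E P2=I P3=I  mem[L2]=50
4. P2: store L3 := 62  bus=[BusRdX]  L3: P0=I P1=I P2=M P3=I  mem[L3]=40
5. P3: load  L2  bus=[BusRd]  L2: P0=I P1=S P2=I P3=S  mem[L2]=50
6. P1: load  L0  bus=[BusRd]  L0: P0=I P1=E P2=I P3=I  mem[L0]=70
7. P0: store L3 := 3  bus=[BusRdX,Flush]  L3: P0=M P1=I P2=I P3=I  mem[L3]=62
8. P0: load  L1  bus=[BusRd]  L1: P0=E P1=I P2=I P3=I  mem[L1]=30
9. P0: store L0 := 98  bus=[BusRdX]  L0: P0=M P1=I P2=I P3=I  mem[L0]=70
10. P2: load  L2  bus=[BusRd]  L2: P0=I P1=S P2=S P3=S  mem[L2]=50
11. P2: store L1 := 74  bus=[BusRdX]  L1: P0=I P1=I P2=M P3=I  mem[L1]=30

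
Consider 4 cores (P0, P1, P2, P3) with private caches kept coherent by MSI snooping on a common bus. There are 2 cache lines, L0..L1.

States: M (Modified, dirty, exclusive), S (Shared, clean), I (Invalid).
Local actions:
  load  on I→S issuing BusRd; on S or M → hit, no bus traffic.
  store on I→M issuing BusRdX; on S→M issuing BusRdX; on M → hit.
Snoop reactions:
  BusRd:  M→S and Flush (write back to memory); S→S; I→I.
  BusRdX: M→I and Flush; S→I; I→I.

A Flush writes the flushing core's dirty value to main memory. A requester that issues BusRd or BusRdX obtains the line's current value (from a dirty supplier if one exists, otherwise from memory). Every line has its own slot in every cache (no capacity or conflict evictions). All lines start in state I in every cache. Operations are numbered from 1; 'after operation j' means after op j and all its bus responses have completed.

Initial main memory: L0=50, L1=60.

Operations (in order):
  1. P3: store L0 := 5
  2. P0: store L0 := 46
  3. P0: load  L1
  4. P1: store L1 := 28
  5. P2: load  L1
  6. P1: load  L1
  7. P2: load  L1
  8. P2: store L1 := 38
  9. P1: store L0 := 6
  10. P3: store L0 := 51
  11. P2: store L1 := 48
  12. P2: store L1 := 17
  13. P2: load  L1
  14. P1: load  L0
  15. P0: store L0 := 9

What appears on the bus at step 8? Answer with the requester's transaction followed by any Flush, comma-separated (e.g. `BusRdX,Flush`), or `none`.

bus = BusRdX

[1] P3: store L0 := 5 | P0:I, P1:I, P2:I, P3:M(5) | bus: BusRdX
[2] P0: store L0 := 46 | P0:M(46), P1:I, P2:I, P3:I | bus: BusRdX,Flush
[3] P0: load  L1 | P0:S(60), P1:I, P2:I, P3:I | bus: BusRd
[4] P1: store L1 := 28 | P0:I, P1:M(28), P2:I, P3:I | bus: BusRdX
[5] P2: load  L1 | P0:I, P1:S(28), P2:S(28), P3:I | bus: BusRd,Flush
[6] P1: load  L1 | P0:I, P1:S(28), P2:S(28), P3:I | bus: none
[7] P2: load  L1 | P0:I, P1:S(28), P2:S(28), P3:I | bus: none
[8] P2: store L1 := 38 | P0:I, P1:I, P2:M(38), P3:I | bus: BusRdX
[9] P1: store L0 := 6 | P0:I, P1:M(6), P2:I, P3:I | bus: BusRdX,Flush
[10] P3: store L0 := 51 | P0:I, P1:I, P2:I, P3:M(51) | bus: BusRdX,Flush
[11] P2: store L1 := 48 | P0:I, P1:I, P2:M(48), P3:I | bus: none
[12] P2: store L1 := 17 | P0:I, P1:I, P2:M(17), P3:I | bus: none
[13] P2: load  L1 | P0:I, P1:I, P2:M(17), P3:I | bus: none
[14] P1: load  L0 | P0:I, P1:S(51), P2:I, P3:S(51) | bus: BusRd,Flush
[15] P0: store L0 := 9 | P0:M(9), P1:I, P2:I, P3:I | bus: BusRdX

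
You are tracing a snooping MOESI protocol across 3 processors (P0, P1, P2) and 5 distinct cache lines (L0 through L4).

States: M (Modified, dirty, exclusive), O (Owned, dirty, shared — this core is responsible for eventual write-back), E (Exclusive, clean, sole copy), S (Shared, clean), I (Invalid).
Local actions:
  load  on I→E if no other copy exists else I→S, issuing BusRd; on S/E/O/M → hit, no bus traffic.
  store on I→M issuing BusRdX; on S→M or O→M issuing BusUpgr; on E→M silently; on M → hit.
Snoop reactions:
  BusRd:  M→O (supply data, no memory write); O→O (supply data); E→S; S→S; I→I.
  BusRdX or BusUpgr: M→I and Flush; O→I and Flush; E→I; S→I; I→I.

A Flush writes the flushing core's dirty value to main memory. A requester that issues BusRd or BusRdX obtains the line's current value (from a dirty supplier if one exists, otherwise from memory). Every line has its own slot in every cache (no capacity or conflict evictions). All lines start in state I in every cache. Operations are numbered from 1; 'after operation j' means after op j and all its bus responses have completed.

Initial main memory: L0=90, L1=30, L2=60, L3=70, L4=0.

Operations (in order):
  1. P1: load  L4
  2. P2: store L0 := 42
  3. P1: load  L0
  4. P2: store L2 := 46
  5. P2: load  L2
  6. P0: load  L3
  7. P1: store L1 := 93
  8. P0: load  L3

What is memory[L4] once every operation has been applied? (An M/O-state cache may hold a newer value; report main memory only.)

memory[L4] = 0

[1] P1: load  L4 | P0:I, P1:E(0), P2:I | bus: BusRd
[2] P2: store L0 := 42 | P0:I, P1:I, P2:M(42) | bus: BusRdX
[3] P1: load  L0 | P0:I, P1:S(42), P2:O(42) | bus: BusRd
[4] P2: store L2 := 46 | P0:I, P1:I, P2:M(46) | bus: BusRdX
[5] P2: load  L2 | P0:I, P1:I, P2:M(46) | bus: none
[6] P0: load  L3 | P0:E(70), P1:I, P2:I | bus: BusRd
[7] P1: store L1 := 93 | P0:I, P1:M(93), P2:I | bus: BusRdX
[8] P0: load  L3 | P0:E(70), P1:I, P2:I | bus: none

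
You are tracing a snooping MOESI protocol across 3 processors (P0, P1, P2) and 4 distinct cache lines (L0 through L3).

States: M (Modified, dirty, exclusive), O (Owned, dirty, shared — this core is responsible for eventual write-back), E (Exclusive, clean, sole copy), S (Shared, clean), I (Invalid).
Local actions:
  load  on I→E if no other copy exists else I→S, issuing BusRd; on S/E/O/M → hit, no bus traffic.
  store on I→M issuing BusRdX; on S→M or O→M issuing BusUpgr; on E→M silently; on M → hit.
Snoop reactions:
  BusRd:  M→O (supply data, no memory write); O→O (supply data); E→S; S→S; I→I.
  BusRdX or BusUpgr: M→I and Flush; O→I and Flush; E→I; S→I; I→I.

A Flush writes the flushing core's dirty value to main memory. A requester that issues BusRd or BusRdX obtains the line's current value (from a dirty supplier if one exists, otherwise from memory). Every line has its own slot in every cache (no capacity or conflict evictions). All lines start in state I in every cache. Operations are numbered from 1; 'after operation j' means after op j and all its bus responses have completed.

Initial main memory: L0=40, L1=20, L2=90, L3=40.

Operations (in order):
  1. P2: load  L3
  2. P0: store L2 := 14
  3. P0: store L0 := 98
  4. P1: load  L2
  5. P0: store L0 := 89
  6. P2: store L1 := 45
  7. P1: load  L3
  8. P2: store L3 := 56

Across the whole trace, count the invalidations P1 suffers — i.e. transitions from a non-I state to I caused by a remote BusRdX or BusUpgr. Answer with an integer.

  op1 P2: load  L3 → I/I/E on L3; bus BusRd; mem=40
  op2 P0: store L2 := 14 → M/I/I on L2; bus BusRdX; mem=90
  op3 P0: store L0 := 98 → M/I/I on L0; bus BusRdX; mem=40
  op4 P1: load  L2 → O/S/I on L2; bus BusRd; mem=90
  op5 P0: store L0 := 89 → M/I/I on L0; bus (none); mem=40
  op6 P2: store L1 := 45 → I/I/M on L1; bus BusRdX; mem=20
  op7 P1: load  L3 → I/S/S on L3; bus BusRd; mem=40
  op8 P2: store L3 := 56 → I/I/M on L3; bus BusUpgr; mem=40

invalidations = 1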